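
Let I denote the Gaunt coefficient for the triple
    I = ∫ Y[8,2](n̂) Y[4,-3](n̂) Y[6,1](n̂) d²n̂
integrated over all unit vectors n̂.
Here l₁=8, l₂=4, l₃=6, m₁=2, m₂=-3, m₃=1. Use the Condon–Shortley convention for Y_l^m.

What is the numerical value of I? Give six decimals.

Checks pass: Σm=0; 18 even; l₃=6∈[4,12].
(2·8+1)(2·4+1)(2·6+1) = 1989
Δ: 6! 10! 2! / 19! → 1/23279256
sum: t=2:+1/1658880 t=3:−1/518400 t=4:+1/1658880 = -1/1382400
3j²(8 4 6; 0 0 0) = Δ·Π!·Σ² = 504/46189  (sign -1)
sum: t=0:+1/12441600 t=1:−1/3456000 = -13/62208000
3j²(8 4 6; 2 -3 1) = Δ·Π!·Σ² = 637/42636  (sign +1)
combine: 4πI² = 1989·504/46189·637/42636 = 240786/742577
take √, sign -1: I = -0.16063491

-0.160635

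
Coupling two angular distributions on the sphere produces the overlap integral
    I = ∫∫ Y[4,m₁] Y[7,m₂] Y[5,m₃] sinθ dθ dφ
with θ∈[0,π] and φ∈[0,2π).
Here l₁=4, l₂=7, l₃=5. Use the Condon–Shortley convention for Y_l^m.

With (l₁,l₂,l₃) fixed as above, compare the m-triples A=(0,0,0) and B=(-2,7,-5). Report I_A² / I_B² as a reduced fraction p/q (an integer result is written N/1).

2240/3861

l's match ⇒ only the (l;m) 3-j factors differ between A and B.
A: triangle coeff Δ(4,7,5) = 1/6126120; Σ_t [2,4]: t=2:+1/69120 t=3:−1/20736 t=4:+1/69120 = -1/51840; (3j)²=280/21879 [(4 7 5; 0 0 0)], sign=+1
B: triangle coeff Δ(4,7,5) = 1/6126120; Σ_t [6,6]: t=6:+1/58060800 = 1/58060800; (3j)²=3/136 [(4 7 5; -2 7 -5)], sign=+1
I_A²/I_B² = (280/21879)/(3/136) = 2240/3861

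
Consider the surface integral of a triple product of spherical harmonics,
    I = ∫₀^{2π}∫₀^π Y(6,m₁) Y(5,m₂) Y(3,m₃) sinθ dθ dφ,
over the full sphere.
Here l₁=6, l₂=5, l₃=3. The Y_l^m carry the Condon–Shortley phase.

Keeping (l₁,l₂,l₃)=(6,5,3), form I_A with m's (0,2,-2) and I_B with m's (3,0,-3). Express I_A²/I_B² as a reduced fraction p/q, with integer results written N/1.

3/4

Same 6,5,3: normalisation and zero-m 3j drop out of the ratio.
A: Δ: 8! 4! 2! / 15! → 1/675675; sum: t=5:−1/8640 t=6:+1/34560 = -1/11520; 3j²(6 5 3; 0 2 -2) = Δ·Π!·Σ² = 3/143  (sign +1)
B: Δ: 8! 4! 2! / 15! → 1/675675; sum: t=3:−1/34560 = -1/34560; 3j²(6 5 3; 3 0 -3) = Δ·Π!·Σ² = 4/143  (sign -1)
I_A²/I_B² = (3/143)/(4/143) = 3/4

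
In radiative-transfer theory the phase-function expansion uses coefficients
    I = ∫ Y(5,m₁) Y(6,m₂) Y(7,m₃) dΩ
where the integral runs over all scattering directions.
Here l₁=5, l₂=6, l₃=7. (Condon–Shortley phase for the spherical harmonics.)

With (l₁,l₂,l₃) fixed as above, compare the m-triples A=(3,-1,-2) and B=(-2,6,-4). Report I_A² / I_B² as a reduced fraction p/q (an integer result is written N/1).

1176/3025

Shared (l₁,l₂,l₃)=(5,6,7): N and (l;000)² cancel in I_A²/I_B².
A: Δ = 4!·6!·8!/19! = 1/174594420; Racah Σ t=0..2: t=0:+1/829440 t=1:−1/414720 t=2:+1/2073600 = -1/1382400; ⇒ 3j(5 6 7; 3 -1 -2)² = 294/46189, sgn +1
B: Δ = 4!·6!·8!/19! = 1/174594420; Racah Σ t=4..4: t=4:+1/34836480 = 1/34836480; ⇒ 3j(5 6 7; -2 6 -4)² = 275/16796, sgn -1
I_A²/I_B² = (294/46189)/(275/16796) = 1176/3025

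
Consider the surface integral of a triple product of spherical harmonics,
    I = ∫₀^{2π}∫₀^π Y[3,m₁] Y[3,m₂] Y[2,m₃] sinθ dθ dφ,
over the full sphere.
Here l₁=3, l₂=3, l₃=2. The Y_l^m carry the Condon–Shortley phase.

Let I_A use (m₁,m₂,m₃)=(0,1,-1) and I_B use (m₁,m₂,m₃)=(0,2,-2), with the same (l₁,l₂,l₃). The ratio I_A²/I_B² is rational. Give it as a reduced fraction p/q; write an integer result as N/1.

1/10

Same 3,3,2: normalisation and zero-m 3j drop out of the ratio.
A: Δ: 4! 2! 2! / 9! → 1/3780; sum: t=2:+1/8 t=3:−1/12 = 1/24; 3j²(3 3 2; 0 1 -1) = Δ·Π!·Σ² = 1/210  (sign -1)
B: Δ: 4! 2! 2! / 9! → 1/3780; sum: t=3:−1/24 = -1/24; 3j²(3 3 2; 0 2 -2) = Δ·Π!·Σ² = 1/21  (sign -1)
I_A²/I_B² = (1/210)/(1/21) = 1/10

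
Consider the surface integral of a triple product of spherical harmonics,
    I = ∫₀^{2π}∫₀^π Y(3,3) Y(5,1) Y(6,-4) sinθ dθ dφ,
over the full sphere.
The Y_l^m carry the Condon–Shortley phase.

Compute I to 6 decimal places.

Checks pass: Σm=0; 14 even; l₃=6∈[2,8].
(2·3+1)(2·5+1)(2·6+1) = 1001
Δ: 2! 4! 8! / 15! → 1/675675
sum: t=0:+1/8640 t=1:−1/2304 t=2:+1/8640 = -7/34560
3j²(3 5 6; 0 0 0) = Δ·Π!·Σ² = 7/429  (sign -1)
sum: t=0:+1/69120 = 1/69120
3j²(3 5 6; 3 1 -4) = Δ·Π!·Σ² = 4/143  (sign +1)
combine: 4πI² = 1001·7/429·4/143 = 196/429
take √, sign -1: I = -0.19067531

-0.190675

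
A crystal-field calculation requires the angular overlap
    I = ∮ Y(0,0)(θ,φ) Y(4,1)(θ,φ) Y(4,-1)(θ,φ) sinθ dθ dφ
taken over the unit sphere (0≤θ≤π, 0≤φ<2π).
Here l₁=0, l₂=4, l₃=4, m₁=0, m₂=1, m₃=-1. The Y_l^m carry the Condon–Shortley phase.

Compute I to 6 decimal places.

Checks pass: Σm=0; 8 even; l₃=4∈[4,4].
(2·0+1)(2·4+1)(2·4+1) = 81
Δ: 0! 0! 8! / 9! → 1/9
sum: t=0:+1/576 = 1/576
3j²(0 4 4; 0 0 0) = Δ·Π!·Σ² = 1/9  (sign +1)
sum: t=0:+1/720 = 1/720
3j²(0 4 4; 0 1 -1) = Δ·Π!·Σ² = 1/9  (sign -1)
combine: 4πI² = 81·1/9·1/9 = 1/1
take √, sign -1: I = -0.28209479

-0.282095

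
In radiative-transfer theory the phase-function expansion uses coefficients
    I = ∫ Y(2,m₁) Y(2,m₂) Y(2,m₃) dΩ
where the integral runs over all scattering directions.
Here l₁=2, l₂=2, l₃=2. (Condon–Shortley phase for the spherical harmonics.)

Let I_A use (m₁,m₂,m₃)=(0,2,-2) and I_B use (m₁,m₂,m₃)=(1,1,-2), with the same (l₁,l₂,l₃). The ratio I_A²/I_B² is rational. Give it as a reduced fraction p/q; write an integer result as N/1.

l's match ⇒ only the (l;m) 3-j factors differ between A and B.
A: triangle coeff Δ(2,2,2) = 1/630; Σ_t [2,2]: t=2:+1/8 = 1/8; (3j)²=2/35 [(2 2 2; 0 2 -2)], sign=+1
B: triangle coeff Δ(2,2,2) = 1/630; Σ_t [1,1]: t=1:−1/4 = -1/4; (3j)²=3/35 [(2 2 2; 1 1 -2)], sign=-1
I_A²/I_B² = (2/35)/(3/35) = 2/3

2/3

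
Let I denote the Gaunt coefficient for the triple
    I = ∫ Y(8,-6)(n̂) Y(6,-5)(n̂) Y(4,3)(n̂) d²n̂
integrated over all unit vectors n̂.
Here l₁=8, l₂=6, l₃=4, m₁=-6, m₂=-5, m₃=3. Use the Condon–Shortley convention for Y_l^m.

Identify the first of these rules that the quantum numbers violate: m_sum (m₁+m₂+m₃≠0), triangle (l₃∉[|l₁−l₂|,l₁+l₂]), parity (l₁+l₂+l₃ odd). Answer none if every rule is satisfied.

azimuthal sum: -6 − 5 + 3 = -8  ✗
2 ≤ 4 ≤ 14 (triangle on l)
L = 8 + 6 + 4 = 18 (even)

m_sum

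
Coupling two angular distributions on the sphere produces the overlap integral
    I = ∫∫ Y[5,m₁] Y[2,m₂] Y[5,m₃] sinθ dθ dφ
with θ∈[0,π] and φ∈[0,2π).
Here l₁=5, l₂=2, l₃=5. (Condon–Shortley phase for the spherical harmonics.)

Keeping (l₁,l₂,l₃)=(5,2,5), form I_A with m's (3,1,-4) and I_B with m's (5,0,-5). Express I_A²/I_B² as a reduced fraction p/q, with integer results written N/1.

l's match ⇒ only the (l;m) 3-j factors differ between A and B.
A: triangle coeff Δ(5,2,5) = 1/38610; Σ_t [1,2]: t=1:−1/10080 t=2:+1/80640 = -1/11520; (3j)²=49/1430 [(5 2 5; 3 1 -4)], sign=+1
B: triangle coeff Δ(5,2,5) = 1/38610; Σ_t [0,0]: t=0:+1/161280 = 1/161280; (3j)²=15/286 [(5 2 5; 5 0 -5)], sign=+1
I_A²/I_B² = (49/1430)/(15/286) = 49/75

49/75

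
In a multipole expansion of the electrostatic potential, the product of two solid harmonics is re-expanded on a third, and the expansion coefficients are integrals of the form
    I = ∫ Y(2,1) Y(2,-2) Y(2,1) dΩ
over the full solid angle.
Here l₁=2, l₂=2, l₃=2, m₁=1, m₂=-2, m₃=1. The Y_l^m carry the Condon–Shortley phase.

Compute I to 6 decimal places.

0.220728

Checks pass: Σm=0; 6 even; l₃=2∈[0,4].
(2·2+1)(2·2+1)(2·2+1) = 125
Δ: 2! 2! 2! / 7! → 1/630
sum: t=0:+1/8 t=1:−1/1 t=2:+1/8 = -3/4
3j²(2 2 2; 0 0 0) = Δ·Π!·Σ² = 2/35  (sign -1)
sum: t=0:+1/4 = 1/4
3j²(2 2 2; 1 -2 1) = Δ·Π!·Σ² = 3/35  (sign -1)
combine: 4πI² = 125·2/35·3/35 = 30/49
take √, sign +1: I = 0.22072812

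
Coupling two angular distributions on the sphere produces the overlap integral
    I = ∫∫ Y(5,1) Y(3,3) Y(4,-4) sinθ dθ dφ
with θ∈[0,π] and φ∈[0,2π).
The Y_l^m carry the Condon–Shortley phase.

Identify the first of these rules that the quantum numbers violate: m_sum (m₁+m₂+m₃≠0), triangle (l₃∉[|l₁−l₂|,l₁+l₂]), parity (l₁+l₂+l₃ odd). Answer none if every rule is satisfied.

Σmᵢ = 0  ✓
l₃∈[|l₁−l₂|,l₁+l₂]=[2,8], have l₃=4  ✓
Σlᵢ = 12 ⇒ even  ✓

none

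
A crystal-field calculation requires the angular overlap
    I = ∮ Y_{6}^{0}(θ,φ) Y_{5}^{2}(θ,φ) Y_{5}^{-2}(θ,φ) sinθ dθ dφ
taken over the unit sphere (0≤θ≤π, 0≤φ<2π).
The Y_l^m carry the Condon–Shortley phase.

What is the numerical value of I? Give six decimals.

Checks pass: Σm=0; 16 even; l₃=5∈[1,11].
(2·6+1)(2·5+1)(2·5+1) = 1573
Δ: 6! 6! 4! / 17! → 1/28588560
sum: t=1:−1/345600 t=2:+1/13824 t=3:−1/5184 t=4:+1/13824 t=5:−1/345600 = -7/129600
3j²(6 5 5; 0 0 0) = Δ·Π!·Σ² = 80/7293  (sign +1)
sum: t=3:−1/31104 t=4:+1/13824 t=5:−1/57600 t=6:+1/3110400 = 1/43200
3j²(6 5 5; 0 2 -2) = Δ·Π!·Σ² = 108/12155  (sign -1)
combine: 4πI² = 1573·80/7293·108/12155 = 576/3757
take √, sign -1: I = -0.11045508

-0.110455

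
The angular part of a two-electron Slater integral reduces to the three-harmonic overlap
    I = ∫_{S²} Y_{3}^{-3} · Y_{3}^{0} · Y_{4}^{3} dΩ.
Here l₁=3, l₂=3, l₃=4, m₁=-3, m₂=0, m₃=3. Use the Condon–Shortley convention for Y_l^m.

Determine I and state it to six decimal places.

0.203551

m-sum 0 ✓  L=10 even ✓  0≤4≤6 ✓
Π(2lᵢ+1) = 7×7×9 = 441
triangle coeff Δ(3,3,4) = 1/34650
Σ_t [0,2]: t=0:+1/72 t=1:−1/16 t=2:+1/72 = -5/144
(3j)²=2/77 [(3 3 4; 0 0 0)], sign=-1
Σ_t [2,2]: t=2:+1/288 = 1/288
(3j)²=1/22 [(3 3 4; -3 0 3)], sign=-1
⇒ 4πI² = 63/121
I = (+1)√(63/121/(4π)) = 0.20355073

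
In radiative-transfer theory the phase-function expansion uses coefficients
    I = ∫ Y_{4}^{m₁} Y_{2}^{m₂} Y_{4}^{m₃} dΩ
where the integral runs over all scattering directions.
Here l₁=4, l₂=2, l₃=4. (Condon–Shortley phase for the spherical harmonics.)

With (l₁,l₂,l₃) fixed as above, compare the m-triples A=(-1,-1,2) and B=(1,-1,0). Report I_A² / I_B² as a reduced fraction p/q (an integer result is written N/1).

Shared (l₁,l₂,l₃)=(4,2,4): N and (l;000)² cancel in I_A²/I_B².
A: Δ = 2!·6!·2!/11! = 1/13860; Racah Σ t=0..1: t=0:+1/240 t=1:−1/96 = -1/160; ⇒ 3j(4 2 4; -1 -1 2)² = 27/1540, sgn -1
B: Δ = 2!·6!·2!/11! = 1/13860; Racah Σ t=0..1: t=0:+1/72 t=1:−1/96 = 1/288; ⇒ 3j(4 2 4; 1 -1 0)² = 1/462, sgn +1
I_A²/I_B² = (27/1540)/(1/462) = 81/10

81/10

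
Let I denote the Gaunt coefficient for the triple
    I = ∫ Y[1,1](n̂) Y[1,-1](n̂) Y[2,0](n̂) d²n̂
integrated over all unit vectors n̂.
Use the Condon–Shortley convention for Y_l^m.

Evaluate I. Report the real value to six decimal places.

Checks pass: Σm=0; 4 even; l₃=2∈[0,2].
(2·1+1)(2·1+1)(2·2+1) = 45
Δ: 0! 2! 2! / 5! → 1/30
sum: t=0:+1/1 = 1/1
3j²(1 1 2; 0 0 0) = Δ·Π!·Σ² = 2/15  (sign +1)
sum: t=0:+1/4 = 1/4
3j²(1 1 2; 1 -1 0) = Δ·Π!·Σ² = 1/30  (sign +1)
combine: 4πI² = 45·2/15·1/30 = 1/5
take √, sign +1: I = 0.12615663

0.126157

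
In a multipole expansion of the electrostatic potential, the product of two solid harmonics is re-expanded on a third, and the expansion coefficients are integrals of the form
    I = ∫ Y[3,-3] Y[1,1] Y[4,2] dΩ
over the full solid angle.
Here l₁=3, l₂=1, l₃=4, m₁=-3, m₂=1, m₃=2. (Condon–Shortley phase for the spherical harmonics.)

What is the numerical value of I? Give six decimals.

0.061558

Checks pass: Σm=0; 8 even; l₃=4∈[2,4].
(2·3+1)(2·1+1)(2·4+1) = 189
Δ: 0! 6! 2! / 9! → 1/252
sum: t=0:+1/36 = 1/36
3j²(3 1 4; 0 0 0) = Δ·Π!·Σ² = 4/63  (sign +1)
sum: t=0:+1/1440 = 1/1440
3j²(3 1 4; -3 1 2) = Δ·Π!·Σ² = 1/252  (sign +1)
combine: 4πI² = 189·4/63·1/252 = 1/21
take √, sign +1: I = 0.06155813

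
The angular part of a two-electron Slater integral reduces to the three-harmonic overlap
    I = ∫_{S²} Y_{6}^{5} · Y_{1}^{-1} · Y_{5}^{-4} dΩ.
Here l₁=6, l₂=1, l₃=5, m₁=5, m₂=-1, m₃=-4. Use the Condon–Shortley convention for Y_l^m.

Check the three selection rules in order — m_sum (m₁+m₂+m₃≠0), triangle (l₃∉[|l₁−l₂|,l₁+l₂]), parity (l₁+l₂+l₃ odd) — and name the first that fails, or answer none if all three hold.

none

Σmᵢ = 0  ✓
l₃∈[|l₁−l₂|,l₁+l₂]=[5,7], have l₃=5  ✓
Σlᵢ = 12 ⇒ even  ✓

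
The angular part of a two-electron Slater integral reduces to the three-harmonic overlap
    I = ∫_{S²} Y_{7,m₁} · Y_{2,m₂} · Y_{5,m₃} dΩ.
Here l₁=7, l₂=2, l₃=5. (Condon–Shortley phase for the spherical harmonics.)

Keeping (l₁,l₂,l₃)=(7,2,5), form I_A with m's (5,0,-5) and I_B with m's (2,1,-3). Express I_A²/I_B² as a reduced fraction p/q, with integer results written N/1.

Shared (l₁,l₂,l₃)=(7,2,5): N and (l;000)² cancel in I_A²/I_B².
A: Δ = 4!·10!·0!/15! = 1/15015; Racah Σ t=2..2: t=2:+1/14515200 = 1/14515200; ⇒ 3j(7 2 5; 5 0 -5)² = 2/455, sgn +1
B: Δ = 4!·10!·0!/15! = 1/15015; Racah Σ t=3..3: t=3:−1/483840 = -1/483840; ⇒ 3j(7 2 5; 2 1 -3)² = 6/1001, sgn -1
I_A²/I_B² = (2/455)/(6/1001) = 11/15

11/15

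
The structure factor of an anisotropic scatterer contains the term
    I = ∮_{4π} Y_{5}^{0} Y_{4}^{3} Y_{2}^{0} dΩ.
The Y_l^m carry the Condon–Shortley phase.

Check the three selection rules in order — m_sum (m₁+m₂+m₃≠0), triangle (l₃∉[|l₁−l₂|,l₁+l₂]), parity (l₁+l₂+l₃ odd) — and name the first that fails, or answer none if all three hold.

m_sum

m₁+m₂+m₃ = 0 + 3 + 0 = 3  ✗
triangle: |5−4|=1 ≤ l₃=2 ≤ 5+4=9
parity: l₁+l₂+l₃ = 11 is odd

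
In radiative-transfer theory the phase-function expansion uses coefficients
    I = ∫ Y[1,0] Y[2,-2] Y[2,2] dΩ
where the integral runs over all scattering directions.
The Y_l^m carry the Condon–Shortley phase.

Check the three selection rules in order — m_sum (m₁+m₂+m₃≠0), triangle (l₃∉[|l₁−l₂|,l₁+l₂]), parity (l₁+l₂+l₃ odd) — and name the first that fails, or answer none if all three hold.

parity

m₁+m₂+m₃ = 0 − 2 + 2 = 0  ✓
triangle: |1−2|=1 ≤ l₃=2 ≤ 1+2=3  ✓
parity: l₁+l₂+l₃ = 5 is odd  ✗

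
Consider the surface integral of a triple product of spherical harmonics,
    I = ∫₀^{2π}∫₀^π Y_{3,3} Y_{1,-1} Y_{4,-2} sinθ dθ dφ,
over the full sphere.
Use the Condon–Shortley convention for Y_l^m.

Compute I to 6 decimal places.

0.061558

Rules hold: Σm=0, L=8 even, 2≤4≤4.
N = 7·3·9 = 189
Δ = 0!·6!·2!/9! = 1/252
Racah Σ t=0..0: t=0:+1/36 = 1/36
⇒ 3j(3 1 4; 0 0 0)² = 4/63, sgn +1
Racah Σ t=0..0: t=0:+1/1440 = 1/1440
⇒ 3j(3 1 4; 3 -1 -2)² = 1/252, sgn +1
4πI² = N·(3j₀)²·(3jₘ)² = 1/21
I = +1·√(0.047619/4π) = 0.06155813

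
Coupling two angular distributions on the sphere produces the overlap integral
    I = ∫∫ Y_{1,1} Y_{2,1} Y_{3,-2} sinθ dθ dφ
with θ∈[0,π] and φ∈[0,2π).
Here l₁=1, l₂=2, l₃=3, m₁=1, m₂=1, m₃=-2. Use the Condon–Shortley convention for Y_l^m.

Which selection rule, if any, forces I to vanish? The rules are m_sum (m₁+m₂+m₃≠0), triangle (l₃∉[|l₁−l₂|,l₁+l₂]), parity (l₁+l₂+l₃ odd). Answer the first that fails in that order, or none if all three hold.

m₁+m₂+m₃ = 1 + 1 − 2 = 0  ✓
triangle: |1−2|=1 ≤ l₃=3 ≤ 1+2=3  ✓
parity: l₁+l₂+l₃ = 6 is even  ✓

none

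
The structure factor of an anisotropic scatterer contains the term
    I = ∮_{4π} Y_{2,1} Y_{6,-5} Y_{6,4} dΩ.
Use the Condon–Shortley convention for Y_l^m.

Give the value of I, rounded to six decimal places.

-0.197649

Rules hold: Σm=0, L=14 even, 4≤6≤8.
N = 5·13·13 = 845
Δ = 2!·2!·10!/15! = 1/90090
Racah Σ t=0..2: t=0:+1/69120 t=1:−1/14400 t=2:+1/69120 = -7/172800
⇒ 3j(2 6 6; 0 0 0)² = 14/715, sgn -1
Racah Σ t=0..1: t=0:+1/725760 t=1:−1/7257600 = 1/806400
⇒ 3j(2 6 6; 1 -5 4)² = 27/910, sgn +1
4πI² = N·(3j₀)²·(3jₘ)² = 27/55
I = -1·√(0.490909/4π) = -0.19764945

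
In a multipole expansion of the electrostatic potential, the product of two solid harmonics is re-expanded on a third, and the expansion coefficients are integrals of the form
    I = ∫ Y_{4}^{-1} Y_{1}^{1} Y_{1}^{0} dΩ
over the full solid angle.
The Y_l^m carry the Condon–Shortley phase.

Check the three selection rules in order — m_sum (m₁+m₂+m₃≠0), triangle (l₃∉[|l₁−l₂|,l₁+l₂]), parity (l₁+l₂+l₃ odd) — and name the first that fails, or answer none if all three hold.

m₁+m₂+m₃ = -1 + 1 + 0 = 0  ✓
triangle: |4−1|=3 ≤ l₃=1 ≤ 4+1=5  ✗
parity: l₁+l₂+l₃ = 6 is even

triangle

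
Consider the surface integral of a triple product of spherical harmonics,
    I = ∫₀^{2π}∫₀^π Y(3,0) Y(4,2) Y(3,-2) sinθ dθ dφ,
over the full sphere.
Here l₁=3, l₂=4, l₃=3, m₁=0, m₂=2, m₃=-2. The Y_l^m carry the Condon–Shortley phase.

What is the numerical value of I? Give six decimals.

-0.044418

m-sum 0 ✓  L=10 even ✓  1≤3≤7 ✓
Π(2lᵢ+1) = 7×9×7 = 441
triangle coeff Δ(3,4,3) = 1/34650
Σ_t [1,3]: t=1:−1/72 t=2:+1/16 t=3:−1/72 = 5/144
(3j)²=2/77 [(3 4 3; 0 0 0)], sign=-1
Σ_t [2,3]: t=2:+1/96 t=3:−1/72 = -1/288
(3j)²=1/462 [(3 4 3; 0 2 -2)], sign=+1
⇒ 4πI² = 3/121
I = (-1)√(3/121/(4π)) = -0.04441841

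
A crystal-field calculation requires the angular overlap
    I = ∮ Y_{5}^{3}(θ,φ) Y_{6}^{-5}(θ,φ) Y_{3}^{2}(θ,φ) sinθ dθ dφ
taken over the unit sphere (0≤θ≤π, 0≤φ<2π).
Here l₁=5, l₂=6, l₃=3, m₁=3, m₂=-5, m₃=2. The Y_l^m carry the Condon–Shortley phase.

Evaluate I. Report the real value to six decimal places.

m-sum 0 ✓  L=14 even ✓  1≤3≤11 ✓
Π(2lᵢ+1) = 11×13×7 = 1001
triangle coeff Δ(5,6,3) = 1/675675
Σ_t [3,5]: t=3:−1/8640 t=4:+1/2304 t=5:−1/8640 = 7/34560
(3j)²=7/429 [(5 6 3; 0 0 0)], sign=-1
Σ_t [0,1]: t=0:+1/483840 t=1:−1/120960 = -1/161280
(3j)²=2/91 [(5 6 3; 3 -5 2)], sign=+1
⇒ 4πI² = 14/39
I = (-1)√(14/39/(4π)) = -0.16901560

-0.169016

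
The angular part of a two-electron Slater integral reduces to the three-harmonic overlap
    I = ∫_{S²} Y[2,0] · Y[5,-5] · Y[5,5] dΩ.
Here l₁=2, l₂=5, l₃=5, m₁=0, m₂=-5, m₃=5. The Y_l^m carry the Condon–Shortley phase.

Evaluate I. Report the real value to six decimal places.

0.242609

Checks pass: Σm=0; 12 even; l₃=5∈[3,7].
(2·2+1)(2·5+1)(2·5+1) = 605
Δ: 2! 2! 8! / 13! → 1/38610
sum: t=0:+1/2880 t=1:−1/576 t=2:+1/2880 = -1/960
3j²(2 5 5; 0 0 0) = Δ·Π!·Σ² = 10/429  (sign +1)
sum: t=0:+1/161280 = 1/161280
3j²(2 5 5; 0 -5 5) = Δ·Π!·Σ² = 15/286  (sign +1)
combine: 4πI² = 605·10/429·15/286 = 125/169
take √, sign +1: I = 0.24260890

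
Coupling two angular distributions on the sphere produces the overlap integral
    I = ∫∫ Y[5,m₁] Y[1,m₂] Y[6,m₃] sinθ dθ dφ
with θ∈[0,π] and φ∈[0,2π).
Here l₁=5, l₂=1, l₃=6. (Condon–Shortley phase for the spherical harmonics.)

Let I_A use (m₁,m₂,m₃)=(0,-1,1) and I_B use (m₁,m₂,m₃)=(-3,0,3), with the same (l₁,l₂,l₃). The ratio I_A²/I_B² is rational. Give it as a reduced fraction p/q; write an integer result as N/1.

Shared (l₁,l₂,l₃)=(5,1,6): N and (l;000)² cancel in I_A²/I_B².
A: Δ = 0!·10!·2!/13! = 1/858; Racah Σ t=0..0: t=0:+1/28800 = 1/28800; ⇒ 3j(5 1 6; 0 -1 1)² = 7/286, sgn -1
B: Δ = 0!·10!·2!/13! = 1/858; Racah Σ t=0..0: t=0:+1/80640 = 1/80640; ⇒ 3j(5 1 6; -3 0 3)² = 9/286, sgn -1
I_A²/I_B² = (7/286)/(9/286) = 7/9

7/9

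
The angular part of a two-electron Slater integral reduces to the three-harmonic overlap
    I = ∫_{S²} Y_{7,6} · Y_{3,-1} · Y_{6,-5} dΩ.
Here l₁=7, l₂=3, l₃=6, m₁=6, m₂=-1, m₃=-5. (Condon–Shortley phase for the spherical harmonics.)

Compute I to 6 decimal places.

-0.034007

Checks pass: Σm=0; 16 even; l₃=6∈[4,10].
(2·7+1)(2·3+1)(2·6+1) = 1365
Δ: 4! 10! 2! / 17! → 1/2042040
sum: t=1:−1/207360 t=2:+1/57600 t=3:−1/207360 = 1/129600
3j²(7 3 6; 0 0 0) = Δ·Π!·Σ² = 168/12155  (sign +1)
sum: t=0:+1/17418240 t=1:−1/21772800 = 1/87091200
3j²(7 3 6; 6 -1 -5) = Δ·Π!·Σ² = 11/14280  (sign -1)
combine: 4πI² = 1365·168/12155·11/14280 = 21/1445
take √, sign -1: I = -0.03400719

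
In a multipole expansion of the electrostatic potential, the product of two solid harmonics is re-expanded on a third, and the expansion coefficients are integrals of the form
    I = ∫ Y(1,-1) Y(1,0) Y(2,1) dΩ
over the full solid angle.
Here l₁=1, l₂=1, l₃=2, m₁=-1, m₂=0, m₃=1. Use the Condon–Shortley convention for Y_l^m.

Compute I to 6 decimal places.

-0.218510

Rules hold: Σm=0, L=4 even, 0≤2≤2.
N = 3·3·5 = 45
Δ = 0!·2!·2!/5! = 1/30
Racah Σ t=0..0: t=0:+1/1 = 1/1
⇒ 3j(1 1 2; 0 0 0)² = 2/15, sgn +1
Racah Σ t=0..0: t=0:+1/2 = 1/2
⇒ 3j(1 1 2; -1 0 1)² = 1/10, sgn -1
4πI² = N·(3j₀)²·(3jₘ)² = 3/5
I = -1·√(0.6/4π) = -0.21850969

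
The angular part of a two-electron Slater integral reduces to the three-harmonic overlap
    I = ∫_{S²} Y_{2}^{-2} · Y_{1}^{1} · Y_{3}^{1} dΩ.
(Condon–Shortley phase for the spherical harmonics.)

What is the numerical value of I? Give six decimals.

-0.082589

Rules hold: Σm=0, L=6 even, 1≤3≤3.
N = 5·3·7 = 105
Δ = 0!·4!·2!/7! = 1/105
Racah Σ t=0..0: t=0:+1/4 = 1/4
⇒ 3j(2 1 3; 0 0 0)² = 3/35, sgn -1
Racah Σ t=0..0: t=0:+1/48 = 1/48
⇒ 3j(2 1 3; -2 1 1)² = 1/105, sgn +1
4πI² = N·(3j₀)²·(3jₘ)² = 3/35
I = -1·√(0.0857143/4π) = -0.08258890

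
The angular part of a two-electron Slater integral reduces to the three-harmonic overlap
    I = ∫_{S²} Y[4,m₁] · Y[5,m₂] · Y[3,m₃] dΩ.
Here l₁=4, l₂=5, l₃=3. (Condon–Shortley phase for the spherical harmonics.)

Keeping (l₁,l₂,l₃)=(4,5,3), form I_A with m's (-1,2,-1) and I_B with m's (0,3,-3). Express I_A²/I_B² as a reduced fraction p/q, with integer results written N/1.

Same 4,5,3: normalisation and zero-m 3j drop out of the ratio.
A: Δ: 6! 2! 4! / 13! → 1/180180; sum: t=3:−1/1728 t=4:+1/288 t=5:−1/960 = 1/540; 3j²(4 5 3; -1 2 -1) = Δ·Π!·Σ² = 128/6435  (sign +1)
B: Δ: 6! 2! 4! / 13! → 1/180180; sum: t=4:+1/2304 = 1/2304; 3j²(4 5 3; 0 3 -3) = Δ·Π!·Σ² = 5/143  (sign +1)
I_A²/I_B² = (128/6435)/(5/143) = 128/225

128/225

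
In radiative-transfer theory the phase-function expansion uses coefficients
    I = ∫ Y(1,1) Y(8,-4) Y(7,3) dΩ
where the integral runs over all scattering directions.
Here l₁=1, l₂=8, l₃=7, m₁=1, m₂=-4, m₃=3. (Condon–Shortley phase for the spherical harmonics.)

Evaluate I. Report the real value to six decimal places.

Checks pass: Σm=0; 16 even; l₃=7∈[7,9].
(2·1+1)(2·8+1)(2·7+1) = 765
Δ: 2! 0! 14! / 17! → 1/2040
sum: t=1:−1/25401600 = -1/25401600
3j²(1 8 7; 0 0 0) = Δ·Π!·Σ² = 8/255  (sign +1)
sum: t=0:+1/174182400 = 1/174182400
3j²(1 8 7; 1 -4 3) = Δ·Π!·Σ² = 11/340  (sign +1)
combine: 4πI² = 765·8/255·11/340 = 66/85
take √, sign +1: I = 0.24857507

0.248575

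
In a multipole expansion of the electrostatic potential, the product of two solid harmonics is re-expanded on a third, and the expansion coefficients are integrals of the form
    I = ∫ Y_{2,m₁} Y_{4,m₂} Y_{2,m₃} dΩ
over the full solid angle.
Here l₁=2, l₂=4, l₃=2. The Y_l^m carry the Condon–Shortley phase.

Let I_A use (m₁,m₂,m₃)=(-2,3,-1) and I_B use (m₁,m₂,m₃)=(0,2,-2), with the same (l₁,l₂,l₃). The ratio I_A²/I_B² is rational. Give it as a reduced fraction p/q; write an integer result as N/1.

Shared (l₁,l₂,l₃)=(2,4,2): N and (l;000)² cancel in I_A²/I_B².
A: Δ = 4!·0!·4!/9! = 1/630; Racah Σ t=4..4: t=4:+1/144 = 1/144; ⇒ 3j(2 4 2; -2 3 -1)² = 1/18, sgn -1
B: Δ = 4!·0!·4!/9! = 1/630; Racah Σ t=2..2: t=2:+1/96 = 1/96; ⇒ 3j(2 4 2; 0 2 -2)² = 1/42, sgn +1
I_A²/I_B² = (1/18)/(1/42) = 7/3

7/3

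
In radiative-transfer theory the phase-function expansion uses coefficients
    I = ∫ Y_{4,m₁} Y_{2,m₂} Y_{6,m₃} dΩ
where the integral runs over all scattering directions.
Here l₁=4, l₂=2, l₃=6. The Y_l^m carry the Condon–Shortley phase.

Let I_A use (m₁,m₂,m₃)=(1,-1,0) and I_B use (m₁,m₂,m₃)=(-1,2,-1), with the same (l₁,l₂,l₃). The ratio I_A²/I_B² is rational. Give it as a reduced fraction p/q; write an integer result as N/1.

24/7

l's match ⇒ only the (l;m) 3-j factors differ between A and B.
A: triangle coeff Δ(4,2,6) = 1/6435; Σ_t [0,0]: t=0:+1/4320 = 1/4320; (3j)²=8/429 [(4 2 6; 1 -1 0)], sign=+1
B: triangle coeff Δ(4,2,6) = 1/6435; Σ_t [0,0]: t=0:+1/17280 = 1/17280; (3j)²=7/1287 [(4 2 6; -1 2 -1)], sign=-1
I_A²/I_B² = (8/429)/(7/1287) = 24/7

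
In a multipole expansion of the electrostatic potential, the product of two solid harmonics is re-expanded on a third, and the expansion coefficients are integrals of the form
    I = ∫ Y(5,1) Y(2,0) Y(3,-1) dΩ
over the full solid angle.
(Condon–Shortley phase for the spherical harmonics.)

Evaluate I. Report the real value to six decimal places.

-0.227318

Rules hold: Σm=0, L=10 even, 3≤3≤7.
N = 11·5·7 = 385
Δ = 4!·6!·0!/11! = 1/2310
Racah Σ t=2..2: t=2:+1/144 = 1/144
⇒ 3j(5 2 3; 0 0 0)² = 10/231, sgn -1
Racah Σ t=2..2: t=2:+1/192 = 1/192
⇒ 3j(5 2 3; 1 0 -1)² = 3/77, sgn +1
4πI² = N·(3j₀)²·(3jₘ)² = 50/77
I = -1·√(0.649351/4π) = -0.22731846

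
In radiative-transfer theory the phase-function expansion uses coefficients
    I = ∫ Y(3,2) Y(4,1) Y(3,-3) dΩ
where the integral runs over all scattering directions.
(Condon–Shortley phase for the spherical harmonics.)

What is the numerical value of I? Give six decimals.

Checks pass: Σm=0; 10 even; l₃=3∈[1,7].
(2·3+1)(2·4+1)(2·3+1) = 441
Δ: 4! 2! 4! / 11! → 1/34650
sum: t=1:−1/72 t=2:+1/16 t=3:−1/72 = 5/144
3j²(3 4 3; 0 0 0) = Δ·Π!·Σ² = 2/77  (sign -1)
sum: t=1:−1/288 = -1/288
3j²(3 4 3; 2 1 -3) = Δ·Π!·Σ² = 5/231  (sign -1)
combine: 4πI² = 441·2/77·5/231 = 30/121
take √, sign +1: I = 0.14046335

0.140463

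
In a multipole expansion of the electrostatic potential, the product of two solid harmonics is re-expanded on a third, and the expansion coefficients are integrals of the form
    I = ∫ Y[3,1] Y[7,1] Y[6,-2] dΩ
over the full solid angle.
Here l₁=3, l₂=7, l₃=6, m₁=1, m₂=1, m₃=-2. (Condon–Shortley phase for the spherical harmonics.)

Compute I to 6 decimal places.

Rules hold: Σm=0, L=16 even, 4≤6≤10.
N = 7·15·13 = 1365
Δ = 4!·2!·10!/17! = 1/2042040
Racah Σ t=1..3: t=1:−1/207360 t=2:+1/57600 t=3:−1/207360 = 1/129600
⇒ 3j(3 7 6; 0 0 0)² = 168/12155, sgn +1
Racah Σ t=0..2: t=0:+1/3870720 t=1:−1/181440 t=2:+1/138240 = 23/11612160
⇒ 3j(3 7 6; 1 1 -2)² = 529/204204, sgn +1
4πI² = N·(3j₀)²·(3jₘ)² = 22218/454597
I = +1·√(0.0488741/4π) = 0.06236404

0.062364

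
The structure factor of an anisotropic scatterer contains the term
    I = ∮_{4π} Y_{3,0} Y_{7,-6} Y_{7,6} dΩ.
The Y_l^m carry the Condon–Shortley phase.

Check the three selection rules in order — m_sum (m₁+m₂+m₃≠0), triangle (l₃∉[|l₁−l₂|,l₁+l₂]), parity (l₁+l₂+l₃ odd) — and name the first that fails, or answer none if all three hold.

m₁+m₂+m₃ = 0 − 6 + 6 = 0  ✓
triangle: |3−7|=4 ≤ l₃=7 ≤ 3+7=10  ✓
parity: l₁+l₂+l₃ = 17 is odd  ✗

parity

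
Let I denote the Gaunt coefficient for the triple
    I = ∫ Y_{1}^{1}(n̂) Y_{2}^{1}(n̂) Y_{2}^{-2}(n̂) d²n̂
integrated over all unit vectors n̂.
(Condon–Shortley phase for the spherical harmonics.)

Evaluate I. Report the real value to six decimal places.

Σlᵢ=5 odd — θ-integrand is odd under cosθ→−cosθ; I=0

0.000000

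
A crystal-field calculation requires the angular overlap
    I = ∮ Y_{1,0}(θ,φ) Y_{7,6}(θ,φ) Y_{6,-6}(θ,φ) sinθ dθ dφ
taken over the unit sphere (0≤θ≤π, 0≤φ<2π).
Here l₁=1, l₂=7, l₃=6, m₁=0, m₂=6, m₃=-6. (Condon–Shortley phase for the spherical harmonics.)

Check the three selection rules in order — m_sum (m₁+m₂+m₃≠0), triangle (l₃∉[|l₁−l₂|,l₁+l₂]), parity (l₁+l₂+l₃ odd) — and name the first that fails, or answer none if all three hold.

none

azimuthal sum: 0 + 6 − 6 = 0  ✓
6 ≤ 6 ≤ 8 (triangle on l)  ✓
L = 1 + 7 + 6 = 14 (even)  ✓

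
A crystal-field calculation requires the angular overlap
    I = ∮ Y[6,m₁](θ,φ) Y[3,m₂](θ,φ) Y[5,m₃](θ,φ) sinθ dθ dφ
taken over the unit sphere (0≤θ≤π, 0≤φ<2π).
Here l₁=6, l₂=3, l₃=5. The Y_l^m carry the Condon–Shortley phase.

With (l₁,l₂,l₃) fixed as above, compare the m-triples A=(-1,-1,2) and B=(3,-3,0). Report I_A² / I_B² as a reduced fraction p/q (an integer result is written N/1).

l's match ⇒ only the (l;m) 3-j factors differ between A and B.
A: triangle coeff Δ(6,3,5) = 1/675675; Σ_t [0,2]: t=0:+1/241920 t=1:−1/8640 t=2:+1/5760 = 1/16128; (3j)²=5/1001 [(6 3 5; -1 -1 2)], sign=-1
B: triangle coeff Δ(6,3,5) = 1/675675; Σ_t [0,0]: t=0:+1/34560 = 1/34560; (3j)²=4/143 [(6 3 5; 3 -3 0)], sign=-1
I_A²/I_B² = (5/1001)/(4/143) = 5/28

5/28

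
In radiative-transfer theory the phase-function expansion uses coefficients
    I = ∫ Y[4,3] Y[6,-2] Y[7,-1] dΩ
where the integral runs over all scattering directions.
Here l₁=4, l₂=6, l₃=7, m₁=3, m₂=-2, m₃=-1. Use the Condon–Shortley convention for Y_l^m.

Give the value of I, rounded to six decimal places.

0.000000

Σlᵢ=17 odd — θ-integrand is odd under cosθ→−cosθ; I=0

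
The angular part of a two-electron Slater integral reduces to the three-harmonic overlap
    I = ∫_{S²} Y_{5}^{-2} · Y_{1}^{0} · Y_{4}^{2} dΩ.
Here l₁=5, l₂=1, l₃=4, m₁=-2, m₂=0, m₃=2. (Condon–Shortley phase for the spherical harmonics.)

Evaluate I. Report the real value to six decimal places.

Checks pass: Σm=0; 10 even; l₃=4∈[4,6].
(2·5+1)(2·1+1)(2·4+1) = 297
Δ: 2! 8! 0! / 11! → 1/495
sum: t=1:−1/576 = -1/576
3j²(5 1 4; 0 0 0) = Δ·Π!·Σ² = 5/99  (sign -1)
sum: t=1:−1/1440 = -1/1440
3j²(5 1 4; -2 0 2) = Δ·Π!·Σ² = 7/165  (sign -1)
combine: 4πI² = 297·5/99·7/165 = 7/11
take √, sign +1: I = 0.22503380

0.225034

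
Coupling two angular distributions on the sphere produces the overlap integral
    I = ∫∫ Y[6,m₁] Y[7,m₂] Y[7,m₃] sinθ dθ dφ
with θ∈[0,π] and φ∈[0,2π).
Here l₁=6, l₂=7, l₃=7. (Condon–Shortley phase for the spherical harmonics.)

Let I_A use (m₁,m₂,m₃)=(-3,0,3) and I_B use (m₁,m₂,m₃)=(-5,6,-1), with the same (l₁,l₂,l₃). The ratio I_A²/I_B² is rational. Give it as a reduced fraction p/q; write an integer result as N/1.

20480/33033

Same 6,7,7: normalisation and zero-m 3j drop out of the ratio.
A: Δ: 6! 6! 8! / 21! → 1/2444321880; sum: t=3:−1/14929920 t=4:+1/4147200 t=5:−1/8294400 t=6:+1/130636800 = 1/16329600; 3j²(6 7 7; -3 0 3) = Δ·Π!·Σ² = 1024/138567  (sign +1)
B: Δ: 6! 6! 8! / 21! → 1/2444321880; sum: t=5:−1/3483648000 t=6:+1/435456000 = 1/497664000; 3j²(6 7 7; -5 6 -1) = Δ·Π!·Σ² = 77/6460  (sign +1)
I_A²/I_B² = (1024/138567)/(77/6460) = 20480/33033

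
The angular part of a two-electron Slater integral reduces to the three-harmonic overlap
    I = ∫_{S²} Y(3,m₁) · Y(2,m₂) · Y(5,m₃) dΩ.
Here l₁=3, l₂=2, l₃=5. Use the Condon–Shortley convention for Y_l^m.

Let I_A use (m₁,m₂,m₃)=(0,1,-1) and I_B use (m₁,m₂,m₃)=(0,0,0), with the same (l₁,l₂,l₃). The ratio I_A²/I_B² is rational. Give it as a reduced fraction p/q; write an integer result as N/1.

Shared (l₁,l₂,l₃)=(3,2,5): N and (l;000)² cancel in I_A²/I_B².
A: Δ = 0!·6!·4!/11! = 1/2310; Racah Σ t=0..0: t=0:+1/216 = 1/216; ⇒ 3j(3 2 5; 0 1 -1)² = 8/231, sgn +1
B: Δ = 0!·6!·4!/11! = 1/2310; Racah Σ t=0..0: t=0:+1/144 = 1/144; ⇒ 3j(3 2 5; 0 0 0)² = 10/231, sgn -1
I_A²/I_B² = (8/231)/(10/231) = 4/5

4/5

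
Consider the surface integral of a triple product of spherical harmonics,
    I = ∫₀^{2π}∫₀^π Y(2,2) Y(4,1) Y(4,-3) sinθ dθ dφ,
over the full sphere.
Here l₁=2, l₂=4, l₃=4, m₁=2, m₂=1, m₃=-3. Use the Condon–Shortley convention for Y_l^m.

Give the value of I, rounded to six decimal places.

0.159270

m-sum 0 ✓  L=10 even ✓  2≤4≤6 ✓
Π(2lᵢ+1) = 5×9×9 = 405
triangle coeff Δ(2,4,4) = 1/13860
Σ_t [0,2]: t=0:+1/192 t=1:−1/36 t=2:+1/192 = -5/288
(3j)²=20/693 [(2 4 4; 0 0 0)], sign=-1
Σ_t [0,0]: t=0:+1/480 = 1/480
(3j)²=3/110 [(2 4 4; 2 1 -3)], sign=-1
⇒ 4πI² = 270/847
I = (+1)√(270/847/(4π)) = 0.15927046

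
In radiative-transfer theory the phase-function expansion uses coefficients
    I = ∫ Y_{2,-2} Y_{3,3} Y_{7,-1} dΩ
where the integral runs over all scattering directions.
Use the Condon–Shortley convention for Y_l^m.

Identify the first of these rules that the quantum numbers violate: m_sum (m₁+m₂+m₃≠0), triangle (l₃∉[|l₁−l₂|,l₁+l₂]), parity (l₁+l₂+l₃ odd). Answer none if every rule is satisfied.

m₁+m₂+m₃ = -2 + 3 − 1 = 0  ✓
triangle: |2−3|=1 ≤ l₃=7 ≤ 2+3=5  ✗
parity: l₁+l₂+l₃ = 12 is even

triangle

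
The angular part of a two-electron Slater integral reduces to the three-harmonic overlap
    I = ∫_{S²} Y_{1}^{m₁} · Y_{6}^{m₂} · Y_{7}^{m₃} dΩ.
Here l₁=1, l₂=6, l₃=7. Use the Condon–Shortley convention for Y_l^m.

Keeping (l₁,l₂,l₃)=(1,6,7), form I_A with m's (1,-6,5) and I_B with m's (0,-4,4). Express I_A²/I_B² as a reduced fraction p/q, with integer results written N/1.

1/33

l's match ⇒ only the (l;m) 3-j factors differ between A and B.
A: triangle coeff Δ(1,6,7) = 1/1365; Σ_t [0,0]: t=0:+1/958003200 = 1/958003200; (3j)²=1/1365 [(1 6 7; 1 -6 5)], sign=+1
B: triangle coeff Δ(1,6,7) = 1/1365; Σ_t [0,0]: t=0:+1/7257600 = 1/7257600; (3j)²=11/455 [(1 6 7; 0 -4 4)], sign=-1
I_A²/I_B² = (1/1365)/(11/455) = 1/33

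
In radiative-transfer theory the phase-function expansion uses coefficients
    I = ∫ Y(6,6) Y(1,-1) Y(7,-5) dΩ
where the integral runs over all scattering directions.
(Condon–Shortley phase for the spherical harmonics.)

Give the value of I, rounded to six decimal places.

-0.034990

Rules hold: Σm=0, L=14 even, 5≤7≤7.
N = 13·3·15 = 585
Δ = 0!·12!·2!/15! = 1/1365
Racah Σ t=0..0: t=0:+1/518400 = 1/518400
⇒ 3j(6 1 7; 0 0 0)² = 7/195, sgn -1
Racah Σ t=0..0: t=0:+1/958003200 = 1/958003200
⇒ 3j(6 1 7; 6 -1 -5)² = 1/1365, sgn +1
4πI² = N·(3j₀)²·(3jₘ)² = 1/65
I = -1·√(0.0153846/4π) = -0.03498955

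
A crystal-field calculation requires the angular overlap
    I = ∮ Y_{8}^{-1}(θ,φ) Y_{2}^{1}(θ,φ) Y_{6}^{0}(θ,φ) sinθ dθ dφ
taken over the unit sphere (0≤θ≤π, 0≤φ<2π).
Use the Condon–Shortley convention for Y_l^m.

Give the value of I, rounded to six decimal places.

Checks pass: Σm=0; 16 even; l₃=6∈[6,10].
(2·8+1)(2·2+1)(2·6+1) = 1105
Δ: 4! 12! 0! / 17! → 1/30940
sum: t=2:+1/2073600 = 1/2073600
3j²(8 2 6; 0 0 0) = Δ·Π!·Σ² = 28/1105  (sign +1)
sum: t=3:−1/3110400 = -1/3110400
3j²(8 2 6; -1 1 0) = Δ·Π!·Σ² = 21/1105  (sign -1)
combine: 4πI² = 1105·28/1105·21/1105 = 588/1105
take √, sign -1: I = -0.20577973

-0.205780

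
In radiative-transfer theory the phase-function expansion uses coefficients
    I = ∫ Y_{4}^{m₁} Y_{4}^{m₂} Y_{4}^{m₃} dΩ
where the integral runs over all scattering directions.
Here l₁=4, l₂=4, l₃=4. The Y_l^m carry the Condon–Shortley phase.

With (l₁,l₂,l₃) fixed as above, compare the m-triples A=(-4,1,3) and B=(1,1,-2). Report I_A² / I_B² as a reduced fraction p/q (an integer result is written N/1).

Same 4,4,4: normalisation and zero-m 3j drop out of the ratio.
A: Δ: 4! 4! 4! / 13! → 1/450450; sum: t=4:+1/3456 = 1/3456; 3j²(4 4 4; -4 1 3) = Δ·Π!·Σ² = 35/1287  (sign -1)
B: Δ: 4! 4! 4! / 13! → 1/450450; sum: t=1:−1/576 t=2:+1/144 t=3:−1/576 = 1/288; 3j²(4 4 4; 1 1 -2) = Δ·Π!·Σ² = 20/1001  (sign +1)
I_A²/I_B² = (35/1287)/(20/1001) = 49/36

49/36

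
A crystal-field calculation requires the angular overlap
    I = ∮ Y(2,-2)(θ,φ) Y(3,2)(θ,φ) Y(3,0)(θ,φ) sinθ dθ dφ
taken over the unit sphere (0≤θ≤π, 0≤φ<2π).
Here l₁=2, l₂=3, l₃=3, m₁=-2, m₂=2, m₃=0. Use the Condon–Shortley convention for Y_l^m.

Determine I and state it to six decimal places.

-0.188063

Rules hold: Σm=0, L=8 even, 1≤3≤5.
N = 5·7·7 = 245
Δ = 2!·2!·4!/9! = 1/3780
Racah Σ t=0..2: t=0:+1/24 t=1:−1/4 t=2:+1/24 = -1/6
⇒ 3j(2 3 3; 0 0 0)² = 4/105, sgn +1
Racah Σ t=2..2: t=2:+1/24 = 1/24
⇒ 3j(2 3 3; -2 2 0)² = 1/21, sgn -1
4πI² = N·(3j₀)²·(3jₘ)² = 4/9
I = -1·√(0.444444/4π) = -0.18806319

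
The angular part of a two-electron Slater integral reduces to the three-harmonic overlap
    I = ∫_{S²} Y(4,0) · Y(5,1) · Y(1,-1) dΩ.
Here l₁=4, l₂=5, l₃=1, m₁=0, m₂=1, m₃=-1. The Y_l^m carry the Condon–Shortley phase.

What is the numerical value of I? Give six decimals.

Rules hold: Σm=0, L=10 even, 1≤1≤9.
N = 9·11·3 = 297
Δ = 8!·0!·2!/11! = 1/495
Racah Σ t=4..4: t=4:+1/576 = 1/576
⇒ 3j(4 5 1; 0 0 0)² = 5/99, sgn -1
Racah Σ t=4..4: t=4:+1/1152 = 1/1152
⇒ 3j(4 5 1; 0 1 -1)² = 1/33, sgn +1
4πI² = N·(3j₀)²·(3jₘ)² = 5/11
I = -1·√(0.454545/4π) = -0.19018827

-0.190188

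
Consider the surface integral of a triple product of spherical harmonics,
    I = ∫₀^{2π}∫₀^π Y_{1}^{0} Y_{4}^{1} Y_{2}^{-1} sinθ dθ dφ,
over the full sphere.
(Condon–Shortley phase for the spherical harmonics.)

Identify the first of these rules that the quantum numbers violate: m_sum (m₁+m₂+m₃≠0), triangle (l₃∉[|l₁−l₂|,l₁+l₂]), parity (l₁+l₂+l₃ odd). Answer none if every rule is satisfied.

triangle

m₁+m₂+m₃ = 0 + 1 − 1 = 0  ✓
triangle: |1−4|=3 ≤ l₃=2 ≤ 1+4=5  ✗
parity: l₁+l₂+l₃ = 7 is odd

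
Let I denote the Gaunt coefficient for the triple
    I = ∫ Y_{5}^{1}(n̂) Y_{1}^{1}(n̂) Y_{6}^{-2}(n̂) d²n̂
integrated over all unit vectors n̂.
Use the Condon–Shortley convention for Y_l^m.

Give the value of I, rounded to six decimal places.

Checks pass: Σm=0; 12 even; l₃=6∈[4,6].
(2·5+1)(2·1+1)(2·6+1) = 429
Δ: 0! 10! 2! / 13! → 1/858
sum: t=0:+1/14400 = 1/14400
3j²(5 1 6; 0 0 0) = Δ·Π!·Σ² = 6/143  (sign +1)
sum: t=0:+1/34560 = 1/34560
3j²(5 1 6; 1 1 -2) = Δ·Π!·Σ² = 14/429  (sign +1)
combine: 4πI² = 429·6/143·14/429 = 84/143
take √, sign +1: I = 0.21620548

0.216205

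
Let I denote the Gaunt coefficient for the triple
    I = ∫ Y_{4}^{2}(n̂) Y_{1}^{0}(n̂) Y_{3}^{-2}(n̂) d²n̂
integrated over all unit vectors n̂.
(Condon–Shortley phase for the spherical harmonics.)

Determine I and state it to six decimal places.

Checks pass: Σm=0; 8 even; l₃=3∈[3,5].
(2·4+1)(2·1+1)(2·3+1) = 189
Δ: 2! 6! 0! / 9! → 1/252
sum: t=1:−1/36 = -1/36
3j²(4 1 3; 0 0 0) = Δ·Π!·Σ² = 4/63  (sign +1)
sum: t=1:−1/120 = -1/120
3j²(4 1 3; 2 0 -2) = Δ·Π!·Σ² = 1/21  (sign +1)
combine: 4πI² = 189·4/63·1/21 = 4/7
take √, sign +1: I = 0.21324362

0.213244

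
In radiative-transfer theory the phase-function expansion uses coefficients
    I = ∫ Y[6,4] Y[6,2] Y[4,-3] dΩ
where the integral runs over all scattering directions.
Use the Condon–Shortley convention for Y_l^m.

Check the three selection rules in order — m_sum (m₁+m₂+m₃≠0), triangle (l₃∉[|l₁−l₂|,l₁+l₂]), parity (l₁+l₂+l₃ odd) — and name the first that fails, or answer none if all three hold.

m_sum

m₁+m₂+m₃ = 4 + 2 − 3 = 3  ✗
triangle: |6−6|=0 ≤ l₃=4 ≤ 6+6=12
parity: l₁+l₂+l₃ = 16 is even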